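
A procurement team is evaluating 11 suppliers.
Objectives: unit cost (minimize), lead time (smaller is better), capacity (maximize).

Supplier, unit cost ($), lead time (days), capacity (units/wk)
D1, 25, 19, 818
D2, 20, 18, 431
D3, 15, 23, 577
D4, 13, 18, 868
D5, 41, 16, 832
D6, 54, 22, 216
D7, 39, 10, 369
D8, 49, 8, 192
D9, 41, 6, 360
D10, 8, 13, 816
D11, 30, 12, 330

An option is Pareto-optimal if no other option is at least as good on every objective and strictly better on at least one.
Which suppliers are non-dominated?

D1: dominated by D4 (unit cost 13≤25, lead time 18≤19, capacity 868≥818).
D2: dominated by D4 (unit cost 13≤20, lead time 18≤18, capacity 868≥431).
D3: dominated by D4 (unit cost 13≤15, lead time 18≤23, capacity 868≥577).
D4: not dominated (best capacity).
D5: not dominated.
D6: dominated by D1 (unit cost 25≤54, lead time 19≤22, capacity 818≥216).
D7: not dominated.
D8: dominated by D9 (unit cost 41≤49, lead time 6≤8, capacity 360≥192).
D9: not dominated (best lead time).
D10: not dominated (best unit cost).
D11: not dominated.

D4, D5, D7, D9, D10, D11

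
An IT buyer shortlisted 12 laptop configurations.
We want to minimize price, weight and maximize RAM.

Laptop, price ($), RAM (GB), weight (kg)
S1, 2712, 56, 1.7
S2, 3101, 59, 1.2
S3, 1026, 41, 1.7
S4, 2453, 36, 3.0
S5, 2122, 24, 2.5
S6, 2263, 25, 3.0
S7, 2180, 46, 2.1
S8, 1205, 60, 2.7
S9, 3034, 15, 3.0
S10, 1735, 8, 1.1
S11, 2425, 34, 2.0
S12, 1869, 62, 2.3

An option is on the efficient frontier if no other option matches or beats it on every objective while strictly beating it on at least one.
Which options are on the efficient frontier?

S1: not dominated.
S2: not dominated.
S3: not dominated (best price).
S4: dominated by S3 (price 1026≤2453, RAM 41≥36, weight 1.7≤3.0).
S5: dominated by S3 (price 1026≤2122, RAM 41≥24, weight 1.7≤2.5).
S6: dominated by S3 (price 1026≤2263, RAM 41≥25, weight 1.7≤3.0).
S7: not dominated.
S8: not dominated.
S9: dominated by S1 (price 2712≤3034, RAM 56≥15, weight 1.7≤3.0).
S10: not dominated (best weight).
S11: dominated by S3 (price 1026≤2425, RAM 41≥34, weight 1.7≤2.0).
S12: not dominated (best RAM).

S1, S2, S3, S7, S8, S10, S12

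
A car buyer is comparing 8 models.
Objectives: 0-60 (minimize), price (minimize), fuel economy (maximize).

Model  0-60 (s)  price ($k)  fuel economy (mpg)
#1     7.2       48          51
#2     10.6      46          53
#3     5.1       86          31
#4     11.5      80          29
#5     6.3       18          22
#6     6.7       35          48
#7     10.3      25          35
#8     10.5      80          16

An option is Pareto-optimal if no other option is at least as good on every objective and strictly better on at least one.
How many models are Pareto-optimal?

#1: not dominated.
#2: not dominated (best fuel economy).
#3: not dominated (best 0-60).
#4: dominated by #1 (0-60 7.2≤11.5, price 48≤80, fuel economy 51≥29).
#5: not dominated (best price).
#6: not dominated.
#7: not dominated.
#8: dominated by #1 (0-60 7.2≤10.5, price 48≤80, fuel economy 51≥16).
Pareto-optimal: #1, #2, #3, #5, #6, #7 → 6.

6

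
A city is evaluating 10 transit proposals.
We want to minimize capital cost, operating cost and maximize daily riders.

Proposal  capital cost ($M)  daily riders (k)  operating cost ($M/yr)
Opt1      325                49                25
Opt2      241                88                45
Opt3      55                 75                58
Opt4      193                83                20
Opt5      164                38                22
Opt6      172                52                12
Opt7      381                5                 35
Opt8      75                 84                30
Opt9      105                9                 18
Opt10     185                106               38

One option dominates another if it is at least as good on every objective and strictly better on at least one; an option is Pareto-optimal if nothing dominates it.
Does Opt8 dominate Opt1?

Opt8 vs Opt1: Opt8 is worse on operating cost (30 vs 25), so it does not dominate Opt1.

No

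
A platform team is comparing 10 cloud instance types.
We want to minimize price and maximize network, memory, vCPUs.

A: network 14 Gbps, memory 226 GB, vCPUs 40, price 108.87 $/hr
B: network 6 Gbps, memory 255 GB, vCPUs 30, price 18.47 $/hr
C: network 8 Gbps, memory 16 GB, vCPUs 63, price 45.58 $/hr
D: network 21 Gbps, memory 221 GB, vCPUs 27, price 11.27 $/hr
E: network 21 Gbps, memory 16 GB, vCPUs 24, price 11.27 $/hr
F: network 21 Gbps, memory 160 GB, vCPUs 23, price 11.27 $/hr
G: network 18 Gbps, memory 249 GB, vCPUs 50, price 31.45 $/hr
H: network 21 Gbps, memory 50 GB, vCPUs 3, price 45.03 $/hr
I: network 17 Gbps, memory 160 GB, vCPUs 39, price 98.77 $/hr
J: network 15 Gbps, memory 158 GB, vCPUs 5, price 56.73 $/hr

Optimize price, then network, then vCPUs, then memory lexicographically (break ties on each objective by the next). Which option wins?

D

First minimize price: best is 11.27, kept {D, E, F}.
Then maximize network: best is 21, kept {D, E, F}.
Then maximize vCPUs: best is 27, kept {D}.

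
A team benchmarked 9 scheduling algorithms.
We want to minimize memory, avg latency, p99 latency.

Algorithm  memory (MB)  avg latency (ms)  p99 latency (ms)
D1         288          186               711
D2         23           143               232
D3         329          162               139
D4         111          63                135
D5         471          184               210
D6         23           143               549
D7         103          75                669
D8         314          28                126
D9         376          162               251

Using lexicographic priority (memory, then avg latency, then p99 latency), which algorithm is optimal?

First minimize memory: best is 23, kept {D2, D6}.
Then minimize avg latency: best is 143, kept {D2, D6}.
Then minimize p99 latency: best is 232, kept {D2}.

D2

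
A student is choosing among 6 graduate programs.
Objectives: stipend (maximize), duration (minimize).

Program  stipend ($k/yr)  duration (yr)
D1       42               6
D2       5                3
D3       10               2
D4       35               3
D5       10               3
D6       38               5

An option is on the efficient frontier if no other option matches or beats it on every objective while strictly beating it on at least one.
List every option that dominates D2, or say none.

D3, D4, D5

D3: stipend 10≥5, duration 2≤3 — dominates D2.
D4: stipend 35≥5, duration 3≤3 — dominates D2.
D5: stipend 10≥5, duration 3≤3 — dominates D2.
Others (D1, D6) are each worse than D2 on at least one objective.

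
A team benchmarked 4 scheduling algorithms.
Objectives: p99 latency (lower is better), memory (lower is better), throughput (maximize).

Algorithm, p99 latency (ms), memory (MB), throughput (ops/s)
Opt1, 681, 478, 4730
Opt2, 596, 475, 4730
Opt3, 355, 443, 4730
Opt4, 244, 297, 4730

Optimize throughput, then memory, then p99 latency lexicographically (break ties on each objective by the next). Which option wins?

Opt4

First maximize throughput: best is 4730, kept {Opt1, Opt2, Opt3, Opt4}.
Then minimize memory: best is 297, kept {Opt4}.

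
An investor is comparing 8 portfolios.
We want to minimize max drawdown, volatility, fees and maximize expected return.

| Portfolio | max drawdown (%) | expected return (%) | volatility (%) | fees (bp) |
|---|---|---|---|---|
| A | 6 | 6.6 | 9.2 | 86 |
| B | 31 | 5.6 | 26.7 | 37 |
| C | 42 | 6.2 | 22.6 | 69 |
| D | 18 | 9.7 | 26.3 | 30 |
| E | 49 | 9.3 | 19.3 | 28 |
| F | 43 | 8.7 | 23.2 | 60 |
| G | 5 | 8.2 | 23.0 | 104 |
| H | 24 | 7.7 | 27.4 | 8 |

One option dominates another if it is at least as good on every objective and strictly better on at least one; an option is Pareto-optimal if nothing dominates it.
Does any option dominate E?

A: worse on expected return (6.6 vs 9.3).
B: worse on expected return (5.6 vs 9.3).
C: worse on expected return (6.2 vs 9.3).
D: worse on volatility (26.3 vs 19.3).
F: worse on expected return (8.7 vs 9.3).
G: worse on expected return (8.2 vs 9.3).
H: worse on expected return (7.7 vs 9.3).
No option is at least as good as E on every objective and strictly better on one.

No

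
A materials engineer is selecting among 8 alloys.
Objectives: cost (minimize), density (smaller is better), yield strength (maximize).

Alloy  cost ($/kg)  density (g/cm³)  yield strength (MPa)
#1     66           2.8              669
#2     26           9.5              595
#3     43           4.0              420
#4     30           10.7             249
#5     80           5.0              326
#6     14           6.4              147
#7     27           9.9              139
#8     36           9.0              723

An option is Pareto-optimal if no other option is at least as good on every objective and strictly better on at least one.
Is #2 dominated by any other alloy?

No

#1: worse on cost (66 vs 26).
#3: worse on cost (43 vs 26).
#4: worse on cost (30 vs 26).
#5: worse on cost (80 vs 26).
#6: worse on yield strength (147 vs 595).
#7: worse on cost (27 vs 26).
#8: worse on cost (36 vs 26).
No option is at least as good as #2 on every objective and strictly better on one.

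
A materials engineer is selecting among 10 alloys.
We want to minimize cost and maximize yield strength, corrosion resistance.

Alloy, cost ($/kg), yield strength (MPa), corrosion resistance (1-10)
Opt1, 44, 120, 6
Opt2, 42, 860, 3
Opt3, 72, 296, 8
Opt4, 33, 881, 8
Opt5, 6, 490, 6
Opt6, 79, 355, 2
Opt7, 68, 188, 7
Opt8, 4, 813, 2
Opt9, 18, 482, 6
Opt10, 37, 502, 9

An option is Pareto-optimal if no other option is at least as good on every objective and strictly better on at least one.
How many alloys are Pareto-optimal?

4

Opt1: dominated by Opt4 (cost 33≤44, yield strength 881≥120, corrosion resistance 8≥6).
Opt2: dominated by Opt4 (cost 33≤42, yield strength 881≥860, corrosion resistance 8≥3).
Opt3: dominated by Opt4 (cost 33≤72, yield strength 881≥296, corrosion resistance 8≥8).
Opt4: not dominated (best yield strength).
Opt5: not dominated.
Opt6: dominated by Opt2 (cost 42≤79, yield strength 860≥355, corrosion resistance 3≥2).
Opt7: dominated by Opt4 (cost 33≤68, yield strength 881≥188, corrosion resistance 8≥7).
Opt8: not dominated (best cost).
Opt9: dominated by Opt5 (cost 6≤18, yield strength 490≥482, corrosion resistance 6≥6).
Opt10: not dominated (best corrosion resistance).
Pareto-optimal: Opt4, Opt5, Opt8, Opt10 → 4.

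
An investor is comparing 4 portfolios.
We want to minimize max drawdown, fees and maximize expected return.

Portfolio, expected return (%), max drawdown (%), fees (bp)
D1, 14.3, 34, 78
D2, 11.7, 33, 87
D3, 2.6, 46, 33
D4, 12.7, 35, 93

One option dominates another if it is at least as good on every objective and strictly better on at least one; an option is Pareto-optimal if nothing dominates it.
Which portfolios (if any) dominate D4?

D1: expected return 14.3≥12.7, max drawdown 34≤35, fees 78≤93 — dominates D4.
Others (D2, D3) are each worse than D4 on at least one objective.

D1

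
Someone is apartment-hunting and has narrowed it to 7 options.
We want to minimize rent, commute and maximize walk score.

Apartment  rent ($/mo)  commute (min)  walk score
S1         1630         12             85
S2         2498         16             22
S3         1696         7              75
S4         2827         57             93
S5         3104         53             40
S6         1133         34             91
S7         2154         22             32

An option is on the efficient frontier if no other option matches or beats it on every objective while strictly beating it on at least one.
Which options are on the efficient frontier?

S1, S3, S4, S6

S1: not dominated.
S2: dominated by S1 (rent 1630≤2498, commute 12≤16, walk score 85≥22).
S3: not dominated (best commute).
S4: not dominated (best walk score).
S5: dominated by S1 (rent 1630≤3104, commute 12≤53, walk score 85≥40).
S6: not dominated (best rent).
S7: dominated by S1 (rent 1630≤2154, commute 12≤22, walk score 85≥32).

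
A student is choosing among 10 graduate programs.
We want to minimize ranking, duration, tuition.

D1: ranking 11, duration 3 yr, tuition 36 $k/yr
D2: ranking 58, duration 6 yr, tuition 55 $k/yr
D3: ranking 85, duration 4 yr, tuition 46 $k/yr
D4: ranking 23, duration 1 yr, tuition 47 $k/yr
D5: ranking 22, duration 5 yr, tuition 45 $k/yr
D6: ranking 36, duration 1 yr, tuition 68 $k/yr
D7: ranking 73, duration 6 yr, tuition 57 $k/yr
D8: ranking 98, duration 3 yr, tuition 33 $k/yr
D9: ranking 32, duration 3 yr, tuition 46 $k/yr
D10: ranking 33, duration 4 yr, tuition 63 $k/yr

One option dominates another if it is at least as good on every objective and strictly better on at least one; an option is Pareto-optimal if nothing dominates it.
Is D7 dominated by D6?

No

D6 vs D7: D6 is worse on tuition (68 vs 57), so it does not dominate D7.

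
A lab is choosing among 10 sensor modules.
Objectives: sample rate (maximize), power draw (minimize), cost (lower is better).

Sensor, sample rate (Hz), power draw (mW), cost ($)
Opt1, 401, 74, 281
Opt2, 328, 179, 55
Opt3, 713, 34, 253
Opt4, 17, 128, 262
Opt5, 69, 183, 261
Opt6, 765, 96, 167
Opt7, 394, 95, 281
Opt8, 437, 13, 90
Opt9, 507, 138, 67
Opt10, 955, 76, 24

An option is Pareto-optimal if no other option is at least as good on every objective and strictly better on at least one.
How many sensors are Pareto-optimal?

Opt1: dominated by Opt3 (sample rate 713≥401, power draw 34≤74, cost 253≤281).
Opt2: dominated by Opt10 (sample rate 955≥328, power draw 76≤179, cost 24≤55).
Opt3: not dominated.
Opt4: dominated by Opt3 (sample rate 713≥17, power draw 34≤128, cost 253≤262).
Opt5: dominated by Opt2 (sample rate 328≥69, power draw 179≤183, cost 55≤261).
Opt6: dominated by Opt10 (sample rate 955≥765, power draw 76≤96, cost 24≤167).
Opt7: dominated by Opt1 (sample rate 401≥394, power draw 74≤95, cost 281≤281).
Opt8: not dominated (best power draw).
Opt9: dominated by Opt10 (sample rate 955≥507, power draw 76≤138, cost 24≤67).
Opt10: not dominated (best sample rate).
Pareto-optimal: Opt3, Opt8, Opt10 → 3.

3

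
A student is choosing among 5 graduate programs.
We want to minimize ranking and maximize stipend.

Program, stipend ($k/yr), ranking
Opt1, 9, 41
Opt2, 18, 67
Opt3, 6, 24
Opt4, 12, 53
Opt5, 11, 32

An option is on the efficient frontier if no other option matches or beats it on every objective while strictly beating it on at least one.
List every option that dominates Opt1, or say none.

Opt5: stipend 11≥9, ranking 32≤41 — dominates Opt1.
Others (Opt2, Opt3, Opt4) are each worse than Opt1 on at least one objective.

Opt5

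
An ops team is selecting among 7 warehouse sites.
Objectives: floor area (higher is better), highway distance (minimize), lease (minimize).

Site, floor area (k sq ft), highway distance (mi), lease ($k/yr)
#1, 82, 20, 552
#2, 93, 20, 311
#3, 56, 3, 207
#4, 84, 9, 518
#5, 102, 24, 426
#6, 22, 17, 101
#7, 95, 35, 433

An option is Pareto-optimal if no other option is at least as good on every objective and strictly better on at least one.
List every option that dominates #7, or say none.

#5

#5: floor area 102≥95, highway distance 24≤35, lease 426≤433 — dominates #7.
Others (#1, #2, #3, #4, #6) are each worse than #7 on at least one objective.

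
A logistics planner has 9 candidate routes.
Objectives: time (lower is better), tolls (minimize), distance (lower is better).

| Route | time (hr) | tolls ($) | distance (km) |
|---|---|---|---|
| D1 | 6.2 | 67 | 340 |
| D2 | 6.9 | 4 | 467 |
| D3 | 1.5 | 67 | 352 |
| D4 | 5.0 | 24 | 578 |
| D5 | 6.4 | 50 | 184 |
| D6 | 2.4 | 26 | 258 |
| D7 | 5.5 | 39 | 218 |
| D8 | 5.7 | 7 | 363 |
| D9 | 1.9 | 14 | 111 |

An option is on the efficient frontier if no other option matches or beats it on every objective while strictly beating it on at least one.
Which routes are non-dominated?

D2, D3, D8, D9

D1: dominated by D6 (time 2.4≤6.2, tolls 26≤67, distance 258≤340).
D2: not dominated (best tolls).
D3: not dominated (best time).
D4: dominated by D9 (time 1.9≤5.0, tolls 14≤24, distance 111≤578).
D5: dominated by D9 (time 1.9≤6.4, tolls 14≤50, distance 111≤184).
D6: dominated by D9 (time 1.9≤2.4, tolls 14≤26, distance 111≤258).
D7: dominated by D9 (time 1.9≤5.5, tolls 14≤39, distance 111≤218).
D8: not dominated.
D9: not dominated (best distance).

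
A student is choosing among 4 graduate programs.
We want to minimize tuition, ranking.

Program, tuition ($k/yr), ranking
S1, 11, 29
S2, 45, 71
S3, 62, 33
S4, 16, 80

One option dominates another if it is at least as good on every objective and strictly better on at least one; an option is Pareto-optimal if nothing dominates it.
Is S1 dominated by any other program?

No

S2: worse on tuition (45 vs 11).
S3: worse on tuition (62 vs 11).
S4: worse on tuition (16 vs 11).
No option is at least as good as S1 on every objective and strictly better on one.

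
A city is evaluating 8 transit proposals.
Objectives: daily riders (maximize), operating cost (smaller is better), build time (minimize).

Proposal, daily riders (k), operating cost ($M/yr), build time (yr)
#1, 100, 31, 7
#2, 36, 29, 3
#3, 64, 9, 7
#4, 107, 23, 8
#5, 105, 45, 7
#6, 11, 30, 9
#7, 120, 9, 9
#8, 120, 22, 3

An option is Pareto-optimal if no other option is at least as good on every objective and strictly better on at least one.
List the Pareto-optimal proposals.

#3, #7, #8

#1: dominated by #8 (daily riders 120≥100, operating cost 22≤31, build time 3≤7).
#2: dominated by #8 (daily riders 120≥36, operating cost 22≤29, build time 3≤3).
#3: not dominated.
#4: dominated by #8 (daily riders 120≥107, operating cost 22≤23, build time 3≤8).
#5: dominated by #8 (daily riders 120≥105, operating cost 22≤45, build time 3≤7).
#6: dominated by #2 (daily riders 36≥11, operating cost 29≤30, build time 3≤9).
#7: not dominated.
#8: not dominated.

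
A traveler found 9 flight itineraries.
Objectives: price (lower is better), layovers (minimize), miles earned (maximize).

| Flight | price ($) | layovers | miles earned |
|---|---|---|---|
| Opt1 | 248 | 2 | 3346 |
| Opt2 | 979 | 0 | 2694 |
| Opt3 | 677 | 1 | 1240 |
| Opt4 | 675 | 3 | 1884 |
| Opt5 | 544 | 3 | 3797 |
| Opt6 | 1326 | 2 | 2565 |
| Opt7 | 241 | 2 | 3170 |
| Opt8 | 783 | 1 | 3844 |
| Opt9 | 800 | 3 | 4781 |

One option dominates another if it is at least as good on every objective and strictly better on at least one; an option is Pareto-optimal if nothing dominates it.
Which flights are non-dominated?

Opt1, Opt2, Opt3, Opt5, Opt7, Opt8, Opt9

Opt1: not dominated.
Opt2: not dominated (best layovers).
Opt3: not dominated.
Opt4: dominated by Opt1 (price 248≤675, layovers 2≤3, miles earned 3346≥1884).
Opt5: not dominated.
Opt6: dominated by Opt1 (price 248≤1326, layovers 2≤2, miles earned 3346≥2565).
Opt7: not dominated (best price).
Opt8: not dominated.
Opt9: not dominated (best miles earned).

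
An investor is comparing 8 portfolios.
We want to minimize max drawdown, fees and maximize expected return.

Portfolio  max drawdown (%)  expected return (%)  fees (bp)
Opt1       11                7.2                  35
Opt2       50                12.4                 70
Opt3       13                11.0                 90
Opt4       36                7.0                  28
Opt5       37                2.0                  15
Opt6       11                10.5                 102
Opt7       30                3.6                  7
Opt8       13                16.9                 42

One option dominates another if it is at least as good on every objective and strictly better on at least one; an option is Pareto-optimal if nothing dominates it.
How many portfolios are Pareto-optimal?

Opt1: not dominated.
Opt2: dominated by Opt8 (max drawdown 13≤50, expected return 16.9≥12.4, fees 42≤70).
Opt3: dominated by Opt8 (max drawdown 13≤13, expected return 16.9≥11.0, fees 42≤90).
Opt4: not dominated.
Opt5: dominated by Opt7 (max drawdown 30≤37, expected return 3.6≥2.0, fees 7≤15).
Opt6: not dominated.
Opt7: not dominated (best fees).
Opt8: not dominated (best expected return).
Pareto-optimal: Opt1, Opt4, Opt6, Opt7, Opt8 → 5.

5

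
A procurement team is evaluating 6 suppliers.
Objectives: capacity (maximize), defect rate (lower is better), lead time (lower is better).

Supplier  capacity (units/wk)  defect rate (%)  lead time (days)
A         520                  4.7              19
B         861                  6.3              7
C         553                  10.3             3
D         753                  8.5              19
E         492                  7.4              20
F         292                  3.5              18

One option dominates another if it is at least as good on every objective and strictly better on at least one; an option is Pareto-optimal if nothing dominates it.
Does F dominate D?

No

F vs D: F is worse on capacity (292 vs 753), so it does not dominate D.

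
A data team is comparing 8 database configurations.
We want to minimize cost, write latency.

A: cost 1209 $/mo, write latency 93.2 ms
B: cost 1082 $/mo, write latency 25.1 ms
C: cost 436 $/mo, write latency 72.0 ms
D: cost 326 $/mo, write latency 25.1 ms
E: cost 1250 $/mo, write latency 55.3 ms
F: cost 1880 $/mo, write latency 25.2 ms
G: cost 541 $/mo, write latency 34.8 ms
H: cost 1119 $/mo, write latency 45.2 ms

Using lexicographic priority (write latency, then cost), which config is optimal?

First minimize write latency: best is 25.1, kept {B, D}.
Then minimize cost: best is 326, kept {D}.

D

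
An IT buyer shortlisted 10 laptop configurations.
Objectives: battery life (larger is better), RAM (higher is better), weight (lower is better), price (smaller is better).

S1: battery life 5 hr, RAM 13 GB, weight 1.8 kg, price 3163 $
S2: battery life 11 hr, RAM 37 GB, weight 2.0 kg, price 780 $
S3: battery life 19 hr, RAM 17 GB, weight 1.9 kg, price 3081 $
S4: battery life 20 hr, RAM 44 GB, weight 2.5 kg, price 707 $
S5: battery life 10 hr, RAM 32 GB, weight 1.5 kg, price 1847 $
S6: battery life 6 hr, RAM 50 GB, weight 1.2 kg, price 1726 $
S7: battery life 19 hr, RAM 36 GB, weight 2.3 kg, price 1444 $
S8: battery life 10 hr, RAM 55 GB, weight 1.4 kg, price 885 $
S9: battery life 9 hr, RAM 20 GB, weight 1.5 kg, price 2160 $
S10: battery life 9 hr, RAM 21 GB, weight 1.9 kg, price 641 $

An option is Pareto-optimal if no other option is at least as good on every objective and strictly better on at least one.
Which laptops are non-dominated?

S2, S3, S4, S6, S7, S8, S10

S1: dominated by S5 (battery life 10≥5, RAM 32≥13, weight 1.5≤1.8, price 1847≤3163).
S2: not dominated.
S3: not dominated.
S4: not dominated (best battery life).
S5: dominated by S8 (battery life 10≥10, RAM 55≥32, weight 1.4≤1.5, price 885≤1847).
S6: not dominated (best weight).
S7: not dominated.
S8: not dominated (best RAM).
S9: dominated by S5 (battery life 10≥9, RAM 32≥20, weight 1.5≤1.5, price 1847≤2160).
S10: not dominated (best price).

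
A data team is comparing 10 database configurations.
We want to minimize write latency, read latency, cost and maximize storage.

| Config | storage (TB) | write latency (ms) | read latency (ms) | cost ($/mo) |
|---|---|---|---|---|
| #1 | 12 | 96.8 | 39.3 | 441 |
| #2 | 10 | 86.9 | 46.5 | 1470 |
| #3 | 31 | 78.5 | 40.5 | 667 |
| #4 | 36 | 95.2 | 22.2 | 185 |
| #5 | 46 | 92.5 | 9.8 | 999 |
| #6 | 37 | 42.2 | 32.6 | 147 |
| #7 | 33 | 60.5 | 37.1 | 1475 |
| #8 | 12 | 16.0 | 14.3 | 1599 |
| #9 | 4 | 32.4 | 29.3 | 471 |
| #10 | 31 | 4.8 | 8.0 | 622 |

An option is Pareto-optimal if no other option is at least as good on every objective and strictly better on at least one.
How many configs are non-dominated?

5

#1: dominated by #4 (storage 36≥12, write latency 95.2≤96.8, read latency 22.2≤39.3, cost 185≤441).
#2: dominated by #3 (storage 31≥10, write latency 78.5≤86.9, read latency 40.5≤46.5, cost 667≤1470).
#3: dominated by #6 (storage 37≥31, write latency 42.2≤78.5, read latency 32.6≤40.5, cost 147≤667).
#4: not dominated.
#5: not dominated (best storage).
#6: not dominated (best cost).
#7: dominated by #6 (storage 37≥33, write latency 42.2≤60.5, read latency 32.6≤37.1, cost 147≤1475).
#8: dominated by #10 (storage 31≥12, write latency 4.8≤16.0, read latency 8.0≤14.3, cost 622≤1599).
#9: not dominated.
#10: not dominated (best write latency).
Pareto-optimal: #4, #5, #6, #9, #10 → 5.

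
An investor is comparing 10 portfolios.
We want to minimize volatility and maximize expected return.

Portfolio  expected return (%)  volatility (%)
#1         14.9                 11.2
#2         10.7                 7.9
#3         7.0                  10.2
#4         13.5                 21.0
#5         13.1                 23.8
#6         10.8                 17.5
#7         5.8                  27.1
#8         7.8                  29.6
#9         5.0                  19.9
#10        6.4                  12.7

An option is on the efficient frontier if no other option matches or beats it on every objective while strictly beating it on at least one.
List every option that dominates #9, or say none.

#1: expected return 14.9≥5.0, volatility 11.2≤19.9 — dominates #9.
#2: expected return 10.7≥5.0, volatility 7.9≤19.9 — dominates #9.
#3: expected return 7.0≥5.0, volatility 10.2≤19.9 — dominates #9.
#6: expected return 10.8≥5.0, volatility 17.5≤19.9 — dominates #9.
#10: expected return 6.4≥5.0, volatility 12.7≤19.9 — dominates #9.
Others (#4, #5, #7, #8) are each worse than #9 on at least one objective.

#1, #2, #3, #6, #10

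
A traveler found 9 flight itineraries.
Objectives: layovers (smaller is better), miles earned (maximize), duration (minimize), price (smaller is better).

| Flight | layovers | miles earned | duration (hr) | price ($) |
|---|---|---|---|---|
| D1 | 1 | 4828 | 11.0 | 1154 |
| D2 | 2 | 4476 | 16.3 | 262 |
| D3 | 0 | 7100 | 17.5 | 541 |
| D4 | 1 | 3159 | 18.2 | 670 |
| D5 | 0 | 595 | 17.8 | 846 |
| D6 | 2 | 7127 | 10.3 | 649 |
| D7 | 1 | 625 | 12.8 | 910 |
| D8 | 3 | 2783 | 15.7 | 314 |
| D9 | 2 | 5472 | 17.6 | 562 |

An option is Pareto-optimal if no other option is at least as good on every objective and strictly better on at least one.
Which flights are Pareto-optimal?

D1: not dominated.
D2: not dominated (best price).
D3: not dominated.
D4: dominated by D3 (layovers 0≤1, miles earned 7100≥3159, duration 17.5≤18.2, price 541≤670).
D5: dominated by D3 (layovers 0≤0, miles earned 7100≥595, duration 17.5≤17.8, price 541≤846).
D6: not dominated (best miles earned).
D7: not dominated.
D8: not dominated.
D9: dominated by D3 (layovers 0≤2, miles earned 7100≥5472, duration 17.5≤17.6, price 541≤562).

D1, D2, D3, D6, D7, D8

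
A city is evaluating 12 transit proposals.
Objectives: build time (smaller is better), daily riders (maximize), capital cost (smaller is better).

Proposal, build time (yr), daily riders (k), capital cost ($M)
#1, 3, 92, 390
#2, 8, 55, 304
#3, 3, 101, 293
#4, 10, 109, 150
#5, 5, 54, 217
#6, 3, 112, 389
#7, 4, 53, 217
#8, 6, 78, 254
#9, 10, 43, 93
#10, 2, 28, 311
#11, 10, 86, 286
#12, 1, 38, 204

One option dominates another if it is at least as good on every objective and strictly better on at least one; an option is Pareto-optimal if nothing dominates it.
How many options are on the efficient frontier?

8

#1: dominated by #3 (build time 3≤3, daily riders 101≥92, capital cost 293≤390).
#2: dominated by #3 (build time 3≤8, daily riders 101≥55, capital cost 293≤304).
#3: not dominated.
#4: not dominated.
#5: not dominated.
#6: not dominated (best daily riders).
#7: not dominated.
#8: not dominated.
#9: not dominated (best capital cost).
#10: dominated by #12 (build time 1≤2, daily riders 38≥28, capital cost 204≤311).
#11: dominated by #4 (build time 10≤10, daily riders 109≥86, capital cost 150≤286).
#12: not dominated (best build time).
Pareto-optimal: #3, #4, #5, #6, #7, #8, #9, #12 → 8.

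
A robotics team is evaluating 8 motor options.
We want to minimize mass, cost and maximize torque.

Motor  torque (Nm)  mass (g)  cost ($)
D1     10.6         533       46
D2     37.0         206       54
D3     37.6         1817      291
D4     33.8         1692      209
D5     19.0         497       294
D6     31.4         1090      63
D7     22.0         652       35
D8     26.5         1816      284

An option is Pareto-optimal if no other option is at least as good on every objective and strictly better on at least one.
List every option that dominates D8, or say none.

D2, D4, D6

D2: torque 37.0≥26.5, mass 206≤1816, cost 54≤284 — dominates D8.
D4: torque 33.8≥26.5, mass 1692≤1816, cost 209≤284 — dominates D8.
D6: torque 31.4≥26.5, mass 1090≤1816, cost 63≤284 — dominates D8.
Others (D1, D3, D5, D7) are each worse than D8 on at least one objective.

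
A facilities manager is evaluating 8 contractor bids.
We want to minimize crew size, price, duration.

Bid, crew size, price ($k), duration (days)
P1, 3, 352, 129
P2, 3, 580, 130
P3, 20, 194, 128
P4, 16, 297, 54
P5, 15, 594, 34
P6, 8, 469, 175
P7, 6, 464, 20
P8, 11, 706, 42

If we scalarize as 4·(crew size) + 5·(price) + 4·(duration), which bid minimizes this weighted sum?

P1: 4·3 + 5·352 + 4·129 = 2288
P2: 4·3 + 5·580 + 4·130 = 3432
P3: 4·20 + 5·194 + 4·128 = 1562
P4: 4·16 + 5·297 + 4·54 = 1765
P5: 4·15 + 5·594 + 4·34 = 3166
P6: 4·8 + 5·469 + 4·175 = 3077
P7: 4·6 + 5·464 + 4·20 = 2424
P8: 4·11 + 5·706 + 4·42 = 3742
Lowest: P3 at 1562.

P3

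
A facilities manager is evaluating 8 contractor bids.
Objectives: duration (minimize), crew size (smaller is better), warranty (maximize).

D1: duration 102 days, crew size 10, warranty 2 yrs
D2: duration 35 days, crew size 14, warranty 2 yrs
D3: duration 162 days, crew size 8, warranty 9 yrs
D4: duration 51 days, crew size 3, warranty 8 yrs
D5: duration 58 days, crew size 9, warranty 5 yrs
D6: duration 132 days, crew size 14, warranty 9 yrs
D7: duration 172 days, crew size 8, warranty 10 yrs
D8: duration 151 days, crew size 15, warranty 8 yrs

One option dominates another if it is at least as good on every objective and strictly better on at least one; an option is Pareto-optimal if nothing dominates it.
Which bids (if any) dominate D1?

D4: duration 51≤102, crew size 3≤10, warranty 8≥2 — dominates D1.
D5: duration 58≤102, crew size 9≤10, warranty 5≥2 — dominates D1.
Others (D2, D3, D6, D7, D8) are each worse than D1 on at least one objective.

D4, D5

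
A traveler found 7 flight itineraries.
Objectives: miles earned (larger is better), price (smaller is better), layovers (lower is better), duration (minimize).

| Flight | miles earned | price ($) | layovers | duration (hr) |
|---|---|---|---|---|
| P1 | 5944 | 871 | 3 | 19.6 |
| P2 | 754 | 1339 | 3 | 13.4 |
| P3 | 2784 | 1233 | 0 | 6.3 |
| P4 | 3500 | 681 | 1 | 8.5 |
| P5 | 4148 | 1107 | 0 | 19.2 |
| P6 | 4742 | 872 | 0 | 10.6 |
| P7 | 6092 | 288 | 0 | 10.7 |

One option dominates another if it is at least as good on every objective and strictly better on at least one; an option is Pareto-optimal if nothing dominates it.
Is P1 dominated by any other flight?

P7 vs P1: miles earned 6092≥5944, price 288≤871, layovers 0≤3, duration 10.7≤19.6 — P7 is at least as good on every objective and strictly better on at least one, so P7 dominates P1.

Yes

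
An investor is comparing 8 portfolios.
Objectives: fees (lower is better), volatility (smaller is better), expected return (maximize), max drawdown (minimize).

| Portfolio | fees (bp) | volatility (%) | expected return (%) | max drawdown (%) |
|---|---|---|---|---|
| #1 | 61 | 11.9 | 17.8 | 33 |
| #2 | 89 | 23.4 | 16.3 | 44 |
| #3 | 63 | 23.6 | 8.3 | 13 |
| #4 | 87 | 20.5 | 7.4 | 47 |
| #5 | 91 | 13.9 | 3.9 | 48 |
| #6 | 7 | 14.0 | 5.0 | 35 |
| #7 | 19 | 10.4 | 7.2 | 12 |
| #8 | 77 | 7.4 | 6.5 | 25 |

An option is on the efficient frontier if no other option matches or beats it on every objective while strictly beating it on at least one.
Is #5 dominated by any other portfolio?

Yes

#1 vs #5: fees 61≤91, volatility 11.9≤13.9, expected return 17.8≥3.9, max drawdown 33≤48 — #1 is at least as good on every objective and strictly better on at least one, so #1 dominates #5.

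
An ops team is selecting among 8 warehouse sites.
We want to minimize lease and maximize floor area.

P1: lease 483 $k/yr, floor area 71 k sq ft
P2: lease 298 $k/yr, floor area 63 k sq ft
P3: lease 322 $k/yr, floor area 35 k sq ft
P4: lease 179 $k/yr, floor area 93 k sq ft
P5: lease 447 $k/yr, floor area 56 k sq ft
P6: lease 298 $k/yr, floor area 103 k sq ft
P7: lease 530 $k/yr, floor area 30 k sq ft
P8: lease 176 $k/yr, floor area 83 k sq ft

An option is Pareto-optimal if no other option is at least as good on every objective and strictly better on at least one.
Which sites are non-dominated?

P4, P6, P8

P1: dominated by P4 (lease 179≤483, floor area 93≥71).
P2: dominated by P4 (lease 179≤298, floor area 93≥63).
P3: dominated by P2 (lease 298≤322, floor area 63≥35).
P4: not dominated.
P5: dominated by P2 (lease 298≤447, floor area 63≥56).
P6: not dominated (best floor area).
P7: dominated by P1 (lease 483≤530, floor area 71≥30).
P8: not dominated (best lease).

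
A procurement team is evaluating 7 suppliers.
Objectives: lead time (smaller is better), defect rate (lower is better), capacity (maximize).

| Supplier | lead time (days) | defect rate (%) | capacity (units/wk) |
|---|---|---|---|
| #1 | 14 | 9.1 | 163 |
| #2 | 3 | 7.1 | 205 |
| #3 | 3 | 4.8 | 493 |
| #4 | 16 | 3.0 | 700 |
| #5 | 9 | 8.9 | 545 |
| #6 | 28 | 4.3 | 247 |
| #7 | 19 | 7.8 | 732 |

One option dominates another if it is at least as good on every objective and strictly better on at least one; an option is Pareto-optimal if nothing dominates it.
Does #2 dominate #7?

No

#2 vs #7: #2 is worse on capacity (205 vs 732), so it does not dominate #7.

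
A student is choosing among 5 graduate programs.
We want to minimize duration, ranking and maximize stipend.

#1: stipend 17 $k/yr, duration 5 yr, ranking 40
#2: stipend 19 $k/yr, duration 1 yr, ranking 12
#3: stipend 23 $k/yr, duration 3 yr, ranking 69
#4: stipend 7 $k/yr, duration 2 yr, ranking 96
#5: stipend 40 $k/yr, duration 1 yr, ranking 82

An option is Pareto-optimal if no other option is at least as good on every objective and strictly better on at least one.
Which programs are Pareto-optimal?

#1: dominated by #2 (stipend 19≥17, duration 1≤5, ranking 12≤40).
#2: not dominated (best ranking).
#3: not dominated.
#4: dominated by #2 (stipend 19≥7, duration 1≤2, ranking 12≤96).
#5: not dominated (best stipend).

#2, #3, #5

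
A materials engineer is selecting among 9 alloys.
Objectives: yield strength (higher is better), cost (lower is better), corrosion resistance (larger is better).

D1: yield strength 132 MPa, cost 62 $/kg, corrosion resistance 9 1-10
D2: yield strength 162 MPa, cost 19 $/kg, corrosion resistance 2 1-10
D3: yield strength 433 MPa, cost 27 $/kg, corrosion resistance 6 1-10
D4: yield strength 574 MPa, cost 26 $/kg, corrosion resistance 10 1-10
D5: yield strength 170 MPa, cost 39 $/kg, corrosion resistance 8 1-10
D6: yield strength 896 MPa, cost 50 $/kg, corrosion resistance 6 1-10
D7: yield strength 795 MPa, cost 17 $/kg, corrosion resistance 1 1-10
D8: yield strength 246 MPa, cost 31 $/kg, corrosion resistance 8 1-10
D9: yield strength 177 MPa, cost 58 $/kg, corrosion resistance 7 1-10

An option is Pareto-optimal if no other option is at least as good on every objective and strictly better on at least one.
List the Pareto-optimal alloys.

D2, D4, D6, D7

D1: dominated by D4 (yield strength 574≥132, cost 26≤62, corrosion resistance 10≥9).
D2: not dominated.
D3: dominated by D4 (yield strength 574≥433, cost 26≤27, corrosion resistance 10≥6).
D4: not dominated (best corrosion resistance).
D5: dominated by D4 (yield strength 574≥170, cost 26≤39, corrosion resistance 10≥8).
D6: not dominated (best yield strength).
D7: not dominated (best cost).
D8: dominated by D4 (yield strength 574≥246, cost 26≤31, corrosion resistance 10≥8).
D9: dominated by D4 (yield strength 574≥177, cost 26≤58, corrosion resistance 10≥7).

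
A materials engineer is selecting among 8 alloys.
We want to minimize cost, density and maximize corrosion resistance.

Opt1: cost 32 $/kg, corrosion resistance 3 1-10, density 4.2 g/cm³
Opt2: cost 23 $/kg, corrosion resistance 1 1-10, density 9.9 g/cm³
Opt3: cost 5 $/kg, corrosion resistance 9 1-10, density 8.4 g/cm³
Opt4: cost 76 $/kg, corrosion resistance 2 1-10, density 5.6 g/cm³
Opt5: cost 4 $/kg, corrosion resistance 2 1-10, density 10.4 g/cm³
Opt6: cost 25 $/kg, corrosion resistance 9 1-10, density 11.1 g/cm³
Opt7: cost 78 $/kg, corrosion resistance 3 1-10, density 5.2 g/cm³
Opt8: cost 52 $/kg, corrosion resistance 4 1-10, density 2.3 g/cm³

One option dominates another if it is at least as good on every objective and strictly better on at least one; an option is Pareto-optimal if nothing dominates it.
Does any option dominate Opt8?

Opt1: worse on corrosion resistance (3 vs 4).
Opt2: worse on corrosion resistance (1 vs 4).
Opt3: worse on density (8.4 vs 2.3).
Opt4: worse on cost (76 vs 52).
Opt5: worse on corrosion resistance (2 vs 4).
Opt6: worse on density (11.1 vs 2.3).
Opt7: worse on cost (78 vs 52).
No option is at least as good as Opt8 on every objective and strictly better on one.

No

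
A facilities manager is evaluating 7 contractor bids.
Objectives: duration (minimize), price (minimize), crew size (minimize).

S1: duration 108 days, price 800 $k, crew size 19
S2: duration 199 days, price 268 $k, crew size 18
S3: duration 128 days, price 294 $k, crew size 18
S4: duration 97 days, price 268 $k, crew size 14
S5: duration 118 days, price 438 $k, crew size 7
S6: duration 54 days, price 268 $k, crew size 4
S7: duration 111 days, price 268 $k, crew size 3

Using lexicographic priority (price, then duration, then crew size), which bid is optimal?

First minimize price: best is 268, kept {S2, S4, S6, S7}.
Then minimize duration: best is 54, kept {S6}.

S6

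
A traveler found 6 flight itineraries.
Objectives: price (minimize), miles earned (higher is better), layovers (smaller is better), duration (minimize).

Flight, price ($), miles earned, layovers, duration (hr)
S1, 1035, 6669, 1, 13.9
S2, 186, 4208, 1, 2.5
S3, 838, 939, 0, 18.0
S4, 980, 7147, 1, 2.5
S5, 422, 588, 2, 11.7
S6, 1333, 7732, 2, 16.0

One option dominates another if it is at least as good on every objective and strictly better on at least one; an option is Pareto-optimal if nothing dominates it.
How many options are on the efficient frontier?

S1: dominated by S4 (price 980≤1035, miles earned 7147≥6669, layovers 1≤1, duration 2.5≤13.9).
S2: not dominated (best price).
S3: not dominated (best layovers).
S4: not dominated.
S5: dominated by S2 (price 186≤422, miles earned 4208≥588, layovers 1≤2, duration 2.5≤11.7).
S6: not dominated (best miles earned).
Pareto-optimal: S2, S3, S4, S6 → 4.

4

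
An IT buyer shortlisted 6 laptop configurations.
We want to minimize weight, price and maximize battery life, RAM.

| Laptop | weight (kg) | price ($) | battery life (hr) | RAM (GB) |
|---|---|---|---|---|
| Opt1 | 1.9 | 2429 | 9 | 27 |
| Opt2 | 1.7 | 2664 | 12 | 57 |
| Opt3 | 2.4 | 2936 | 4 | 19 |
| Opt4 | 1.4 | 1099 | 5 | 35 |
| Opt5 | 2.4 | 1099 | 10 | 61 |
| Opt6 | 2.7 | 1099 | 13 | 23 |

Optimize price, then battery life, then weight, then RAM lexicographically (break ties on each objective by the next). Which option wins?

Opt6

First minimize price: best is 1099, kept {Opt4, Opt5, Opt6}.
Then maximize battery life: best is 13, kept {Opt6}.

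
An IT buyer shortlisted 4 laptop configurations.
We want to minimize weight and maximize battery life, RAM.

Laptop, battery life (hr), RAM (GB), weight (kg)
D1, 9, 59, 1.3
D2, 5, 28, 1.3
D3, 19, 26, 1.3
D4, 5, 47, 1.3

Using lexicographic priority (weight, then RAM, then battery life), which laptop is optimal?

D1

First minimize weight: best is 1.3, kept {D1, D2, D3, D4}.
Then maximize RAM: best is 59, kept {D1}.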